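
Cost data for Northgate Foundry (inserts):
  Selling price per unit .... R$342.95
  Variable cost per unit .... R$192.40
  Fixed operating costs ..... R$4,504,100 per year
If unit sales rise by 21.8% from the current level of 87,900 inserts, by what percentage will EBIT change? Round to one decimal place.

At 87,900 units, contribution = 87,900 × R$150.55 = R$13,233,345.00.
Subtracting fixed costs: EBIT = R$13,233,345.00 − R$4,504,100 = R$8,729,245.00.
So DOL = total CM / EBIT = R$13,233,345.00 / R$8,729,245.00 = 1.5160.
So EBIT moves 1.5160 × (+21.8%) = +33.0%.

+33.0%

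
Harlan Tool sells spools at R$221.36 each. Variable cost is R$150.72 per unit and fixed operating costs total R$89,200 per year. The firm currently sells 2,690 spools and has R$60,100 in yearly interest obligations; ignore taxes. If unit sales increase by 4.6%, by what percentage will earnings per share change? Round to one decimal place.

+21.5%

At 2,690 units, contribution = 2,690 × R$70.64 = R$190,021.60.
EBIT = R$190,021.60 − R$89,200 = R$100,821.60.
Interest = R$60,100.00, so EBIT − I = R$40,721.60.
DCL = total CM / (EBIT − I) = R$190,021.60 / R$40,721.60 = 4.6664.
%ΔEPS = DCL × %ΔSales = 4.6664 × +4.6% = +21.5%.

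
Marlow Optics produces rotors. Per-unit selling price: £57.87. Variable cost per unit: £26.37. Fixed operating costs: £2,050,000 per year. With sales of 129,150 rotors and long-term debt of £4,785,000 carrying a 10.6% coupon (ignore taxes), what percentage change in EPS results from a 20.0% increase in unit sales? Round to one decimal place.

+53.8%

Contribution at this volume is 129,150 × £31.50 = £4,068,225.00.
Operating income = contribution − fixed costs = £4,068,225.00 − £2,050,000 = £2,018,225.00.
After interest of £507,210.00, pre-tax earnings = £1,511,015.00.
DCL = total CM / (EBIT − I) = £4,068,225.00 / £1,511,015.00 = 2.6924.
%ΔEPS = DCL × %ΔSales = 2.6924 × +20.0% = +53.8%.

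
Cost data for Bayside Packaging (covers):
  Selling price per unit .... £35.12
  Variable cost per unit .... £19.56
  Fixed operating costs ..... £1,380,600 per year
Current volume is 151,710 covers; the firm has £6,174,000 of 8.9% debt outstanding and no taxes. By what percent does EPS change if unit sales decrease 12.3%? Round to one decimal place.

Total contribution margin = 151,710 × £15.56 = £2,360,607.60.
EBIT = £2,360,607.60 − £1,380,600 = £980,007.60.
Interest = £549,486.00, so EBIT − I = £430,521.60.
DCL = total CM / (EBIT − I) = £2,360,607.60 / £430,521.60 = 5.4831.
%ΔEPS = DCL × %ΔSales = 5.4831 × -12.3% = -67.4%.

-67.4%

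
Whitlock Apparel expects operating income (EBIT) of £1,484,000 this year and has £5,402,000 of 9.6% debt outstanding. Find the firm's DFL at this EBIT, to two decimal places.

Interest = £518,592.00.
Degree of financial leverage = EBIT / (EBIT − interest) = £1,484,000 / £965,408.00 = 1.5372.

1.54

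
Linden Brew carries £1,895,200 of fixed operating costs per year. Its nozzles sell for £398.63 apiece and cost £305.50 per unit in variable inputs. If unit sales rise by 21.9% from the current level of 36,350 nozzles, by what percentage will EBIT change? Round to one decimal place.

+49.8%

At 36,350 units, contribution = 36,350 × £93.13 = £3,385,275.50.
Subtracting fixed costs: EBIT = £3,385,275.50 − £1,895,200 = £1,490,075.50.
So DOL = total CM / EBIT = £3,385,275.50 / £1,490,075.50 = 2.2719.
Operating income changes by 2.2719 × +21.9% = +49.8%.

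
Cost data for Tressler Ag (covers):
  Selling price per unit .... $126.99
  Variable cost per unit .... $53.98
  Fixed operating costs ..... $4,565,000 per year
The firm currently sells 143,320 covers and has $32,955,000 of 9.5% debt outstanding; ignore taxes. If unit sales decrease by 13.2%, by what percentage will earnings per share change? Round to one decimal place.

Contribution at this volume is 143,320 × $73.01 = $10,463,793.20.
Subtracting fixed costs: EBIT = $10,463,793.20 − $4,565,000 = $5,898,793.20.
Interest = $3,130,725.00, so EBIT − I = $2,768,068.20.
Degree of combined leverage = contribution ÷ (EBIT − I) = $10,463,793.20 ÷ $2,768,068.20 = 3.7802.
%ΔEPS = DCL × %ΔSales = 3.7802 × -13.2% = -49.9%.

-49.9%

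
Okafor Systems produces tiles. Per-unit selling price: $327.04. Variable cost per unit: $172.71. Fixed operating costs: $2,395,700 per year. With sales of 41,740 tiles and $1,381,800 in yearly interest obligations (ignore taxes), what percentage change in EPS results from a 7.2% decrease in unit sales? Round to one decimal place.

-17.4%

Total contribution margin = 41,740 × $154.33 = $6,441,734.20.
Operating income = contribution − fixed costs = $6,441,734.20 − $2,395,700 = $4,046,034.20.
Interest = $1,381,800.00, so EBIT − I = $2,664,234.20.
DCL = total CM / (EBIT − I) = $6,441,734.20 / $2,664,234.20 = 2.4179.
EPS therefore changes by 2.4179 × (-7.2%) = -17.4%.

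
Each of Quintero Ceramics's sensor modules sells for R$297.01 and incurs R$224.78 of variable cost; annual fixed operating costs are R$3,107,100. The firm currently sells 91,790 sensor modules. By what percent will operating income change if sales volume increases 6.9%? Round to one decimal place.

Contribution at this volume is 91,790 × R$72.23 = R$6,629,991.70.
EBIT = R$6,629,991.70 − R$3,107,100 = R$3,522,891.70.
Degree of operating leverage = R$6,629,991.70 / R$3,522,891.70 = 1.8820.
Operating income changes by 1.8820 × +6.9% = +13.0%.

+13.0%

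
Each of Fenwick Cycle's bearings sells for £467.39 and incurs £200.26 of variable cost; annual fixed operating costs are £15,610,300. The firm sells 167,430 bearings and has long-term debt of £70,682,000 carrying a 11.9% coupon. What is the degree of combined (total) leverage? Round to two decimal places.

Total contribution margin = 167,430 × £267.13 = £44,725,575.90.
EBIT = £44,725,575.90 − £15,610,300 = £29,115,275.90. Interest = £8,411,158.00.
DOL = £44,725,575.90 ÷ £29,115,275.90 = 1.5362; DFL = £29,115,275.90 ÷ £20,704,117.90 = 1.4063.
Combined leverage = 1.5362 × 1.4063 = 2.1604.

2.16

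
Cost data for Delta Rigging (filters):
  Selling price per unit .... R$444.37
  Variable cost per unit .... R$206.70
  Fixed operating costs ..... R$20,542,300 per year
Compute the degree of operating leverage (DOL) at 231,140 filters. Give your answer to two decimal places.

1.60

Total contribution margin = 231,140 × R$237.67 = R$54,935,043.80.
Subtracting fixed costs: EBIT = R$54,935,043.80 − R$20,542,300 = R$34,392,743.80.
So DOL = total CM / EBIT = R$54,935,043.80 / R$34,392,743.80 = 1.5973.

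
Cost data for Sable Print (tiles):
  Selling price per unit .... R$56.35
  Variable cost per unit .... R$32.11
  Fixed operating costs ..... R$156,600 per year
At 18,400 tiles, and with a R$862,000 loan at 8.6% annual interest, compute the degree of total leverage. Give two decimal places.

Contribution at this volume is 18,400 × R$24.24 = R$446,016.00.
EBIT = R$446,016.00 − R$156,600 = R$289,416.00. Interest = R$74,132.00.
DOL = R$446,016.00 ÷ R$289,416.00 = 1.5411; DFL = R$289,416.00 ÷ R$215,284.00 = 1.3443.
Combined leverage = 1.5411 × 1.3443 = 2.0717.

2.07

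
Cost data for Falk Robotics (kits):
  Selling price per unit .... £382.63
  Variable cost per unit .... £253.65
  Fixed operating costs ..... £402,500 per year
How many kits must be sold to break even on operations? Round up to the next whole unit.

3,121 kits

Contribution margin per unit = £382.63 − £253.65 = £128.98.
Break-even volume = fixed costs ÷ CM per unit = £402,500 ÷ £128.98 = 3,120.64, so 3,121 kits.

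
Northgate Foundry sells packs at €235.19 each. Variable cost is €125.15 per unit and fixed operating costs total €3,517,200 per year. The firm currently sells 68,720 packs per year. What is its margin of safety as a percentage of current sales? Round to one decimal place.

Each unit contributes €235.19 − €125.15 = €110.04. Break-even units = €3,517,200 ÷ €110.04 = 31,962.92; break-even revenue = 31,962.92 × €235.19 = €7,517,359.76.
Current sales = 68,720 × €235.19 = €16,162,256.80.
Margin of safety = (€16,162,256.80 − €7,517,359.76) ÷ €16,162,256.80 = 53.5%.

53.5%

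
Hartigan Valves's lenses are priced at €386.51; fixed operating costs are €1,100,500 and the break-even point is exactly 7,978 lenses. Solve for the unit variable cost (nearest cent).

Contribution per unit must be FC / Q = €1,100,500 / 7,978 = €137.9418.
Variable cost per unit = €386.51 − €137.9418 = €248.57.

€248.57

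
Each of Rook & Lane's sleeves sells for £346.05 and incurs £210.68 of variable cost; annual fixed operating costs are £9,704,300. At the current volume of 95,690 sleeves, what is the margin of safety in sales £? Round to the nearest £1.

£8,306,159

Unit CM = price − variable cost = £346.05 − £210.68 = £135.37. Break-even units = £9,704,300 ÷ £135.37 = 71,687.23; break-even revenue = 71,687.23 × £346.05 = £24,807,365.11.
Actual sales revenue = 95,690 × £346.05 = £33,113,524.50.
Margin of safety = £33,113,524.50 − £24,807,365.11 = £8,306,159.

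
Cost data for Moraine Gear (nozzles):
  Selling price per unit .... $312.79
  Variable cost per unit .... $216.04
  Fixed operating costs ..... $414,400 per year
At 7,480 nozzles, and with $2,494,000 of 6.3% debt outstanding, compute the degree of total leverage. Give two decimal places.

At 7,480 units, contribution = 7,480 × $96.75 = $723,690.00.
Subtracting fixed costs: EBIT = $723,690.00 − $414,400 = $309,290.00. Interest = $157,122.00.
DOL = $723,690.00 ÷ $309,290.00 = 2.3398; DFL = $309,290.00 ÷ $152,168.00 = 2.0326.
DCL = DOL × DFL = 2.3398 × 2.0326 = 4.7559.

4.76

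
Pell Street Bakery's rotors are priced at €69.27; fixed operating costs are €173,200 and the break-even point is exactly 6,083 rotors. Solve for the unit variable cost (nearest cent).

€40.80

At break-even, FC = Q × (P − VC), so P − VC = €173,200 ÷ 6,083 = €28.4728.
Hence VC = price − CM = €69.27 − €28.4728 = €40.80.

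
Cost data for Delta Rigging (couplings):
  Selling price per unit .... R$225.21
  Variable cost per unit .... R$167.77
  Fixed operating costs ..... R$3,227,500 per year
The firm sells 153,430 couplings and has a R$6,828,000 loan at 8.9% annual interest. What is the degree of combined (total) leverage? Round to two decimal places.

1.77

Contribution at this volume is 153,430 × R$57.44 = R$8,813,019.20.
Operating income = contribution − fixed costs = R$8,813,019.20 − R$3,227,500 = R$5,585,519.20. Interest = R$607,692.00, so EBIT − I = R$4,977,827.20.
Degree of total leverage = total CM / (EBIT − interest) = R$8,813,019.20 / R$4,977,827.20 = 1.7705.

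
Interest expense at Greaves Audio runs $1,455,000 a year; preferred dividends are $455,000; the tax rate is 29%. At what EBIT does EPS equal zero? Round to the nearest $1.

$2,095,845

Grossing the preferred dividend up to pre-tax terms: $455,000 / (1 − 0.29) = $640,845.07.
EPS = 0 when EBIT covers interest plus the pre-tax preferred burden: $1,455,000 + $640,845.07 = $2,095,845.07.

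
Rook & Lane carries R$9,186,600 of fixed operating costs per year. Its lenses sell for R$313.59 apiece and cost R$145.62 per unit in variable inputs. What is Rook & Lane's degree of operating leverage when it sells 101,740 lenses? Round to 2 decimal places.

At 101,740 units, contribution = 101,740 × R$167.97 = R$17,089,267.80.
Subtracting fixed costs: EBIT = R$17,089,267.80 − R$9,186,600 = R$7,902,667.80.
So DOL = total CM / EBIT = R$17,089,267.80 / R$7,902,667.80 = 2.1625.

2.16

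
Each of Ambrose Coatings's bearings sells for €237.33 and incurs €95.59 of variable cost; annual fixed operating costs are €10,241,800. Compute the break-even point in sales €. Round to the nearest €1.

CM per unit = €237.33 − €95.59 = €141.74; CM ratio = €141.74 / €237.33 = 0.5972.
Break-even revenue = fixed costs × price ÷ CM = €10,241,800 × €237.33 ÷ €141.74 = €17,148,909.

€17,148,909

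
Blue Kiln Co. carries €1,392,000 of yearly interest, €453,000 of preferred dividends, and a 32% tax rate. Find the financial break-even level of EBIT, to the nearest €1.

Grossing the preferred dividend up to pre-tax terms: €453,000 / (1 − 0.32) = €666,176.47.
Financial break-even EBIT = interest + D_p ÷ (1 − t) = €1,392,000 + €666,176.47 = €2,058,176.47.

€2,058,176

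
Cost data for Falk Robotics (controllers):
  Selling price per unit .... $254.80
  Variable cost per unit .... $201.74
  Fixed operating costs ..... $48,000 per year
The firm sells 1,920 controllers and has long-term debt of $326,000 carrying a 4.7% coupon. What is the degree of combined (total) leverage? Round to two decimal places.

2.64

Total contribution margin = 1,920 × $53.06 = $101,875.20.
EBIT = $101,875.20 − $48,000 = $53,875.20. Interest = $15,322.00, so EBIT − I = $38,553.20.
Degree of total leverage = total CM / (EBIT − interest) = $101,875.20 / $38,553.20 = 2.6425.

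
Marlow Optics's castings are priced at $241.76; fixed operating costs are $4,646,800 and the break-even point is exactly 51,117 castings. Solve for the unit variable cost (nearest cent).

$150.85

At break-even, FC = Q × (P − VC), so P − VC = $4,646,800 ÷ 51,117 = $90.9052.
Hence VC = price − CM = $241.76 − $90.9052 = $150.85.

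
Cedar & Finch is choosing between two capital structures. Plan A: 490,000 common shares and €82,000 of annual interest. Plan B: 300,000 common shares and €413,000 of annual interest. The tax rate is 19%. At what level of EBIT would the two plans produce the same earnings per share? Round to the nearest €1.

At indifference, (EBIT − 82,000)(1 − t)/490,000 = (EBIT − 413,000)(1 − t)/300,000.
The (1 − t) factor cancels: (EBIT − 82,000) × 300,000 = (EBIT − 413,000) × 490,000.
EBIT × (490,000 − 300,000) = 413,000 × 490,000 − 82,000 × 300,000 = 177,770,000,000, so EBIT = 177,770,000,000 ÷ 190,000 = 935,631.58.

€935,632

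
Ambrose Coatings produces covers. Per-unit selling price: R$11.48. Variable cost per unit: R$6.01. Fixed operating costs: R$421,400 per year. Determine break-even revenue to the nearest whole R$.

R$884,401

Contribution margin per unit = R$11.48 − R$6.01 = R$5.47, a CM ratio of R$5.47 ÷ R$11.48 = 0.4765.
Break-even sales = FC ÷ CM ratio = R$421,400 × R$11.48 / R$5.47 = R$884,401.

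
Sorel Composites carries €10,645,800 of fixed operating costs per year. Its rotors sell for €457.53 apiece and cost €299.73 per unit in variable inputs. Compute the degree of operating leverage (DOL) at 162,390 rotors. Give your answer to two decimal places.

Contribution at this volume is 162,390 × €157.80 = €25,625,142.00.
Operating income = contribution − fixed costs = €25,625,142.00 − €10,645,800 = €14,979,342.00.
DOL = contribution ÷ EBIT = €25,625,142.00 ÷ €14,979,342.00 = 1.7107.

1.71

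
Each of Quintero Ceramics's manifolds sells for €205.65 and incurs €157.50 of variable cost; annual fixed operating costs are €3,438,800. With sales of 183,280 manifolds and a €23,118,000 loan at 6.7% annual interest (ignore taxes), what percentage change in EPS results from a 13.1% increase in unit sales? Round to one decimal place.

Total contribution margin = 183,280 × €48.15 = €8,824,932.00.
Operating income = contribution − fixed costs = €8,824,932.00 − €3,438,800 = €5,386,132.00.
Interest = €1,548,906.00, so EBIT − I = €3,837,226.00.
DCL = total CM / (EBIT − I) = €8,824,932.00 / €3,837,226.00 = 2.2998.
%ΔEPS = DCL × %ΔSales = 2.2998 × +13.1% = +30.1%.

+30.1%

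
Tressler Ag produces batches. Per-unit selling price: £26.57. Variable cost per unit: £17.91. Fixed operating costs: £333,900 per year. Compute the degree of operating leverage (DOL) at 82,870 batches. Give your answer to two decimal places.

1.87

Contribution at this volume is 82,870 × £8.66 = £717,654.20.
EBIT = £717,654.20 − £333,900 = £383,754.20.
DOL = contribution ÷ EBIT = £717,654.20 ÷ £383,754.20 = 1.8701.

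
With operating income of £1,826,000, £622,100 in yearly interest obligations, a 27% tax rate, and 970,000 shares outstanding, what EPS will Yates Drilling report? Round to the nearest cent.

£0.91

Interest = £622,100.00, so EBT = £1,826,000 − £622,100.00 = £1,203,900.00.
After tax at 27%: net income = £1,203,900.00 × 0.73 = £878,847.00.
EPS = £878,847.00 ÷ 970,000 = £0.91.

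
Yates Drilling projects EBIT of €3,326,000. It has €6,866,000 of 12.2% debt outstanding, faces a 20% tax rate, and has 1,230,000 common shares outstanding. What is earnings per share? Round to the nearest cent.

Interest = €837,652.00, so EBT = €3,326,000 − €837,652.00 = €2,488,348.00.
After tax at 20%: net income = €2,488,348.00 × 0.80 = €1,990,678.40.
Per share: €1,990,678.40 / 1,230,000 shares = €1.62.

€1.62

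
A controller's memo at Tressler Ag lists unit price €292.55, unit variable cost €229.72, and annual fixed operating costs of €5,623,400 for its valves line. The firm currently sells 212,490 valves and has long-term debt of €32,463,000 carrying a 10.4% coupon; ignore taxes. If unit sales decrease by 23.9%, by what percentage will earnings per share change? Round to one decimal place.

-73.3%

Total contribution margin = 212,490 × €62.83 = €13,350,746.70.
Subtracting fixed costs: EBIT = €13,350,746.70 − €5,623,400 = €7,727,346.70.
Interest = €3,376,152.00, so EBIT − I = €4,351,194.70.
Degree of combined leverage = contribution ÷ (EBIT − I) = €13,350,746.70 ÷ €4,351,194.70 = 3.0683.
EPS therefore changes by 3.0683 × (-23.9%) = -73.3%.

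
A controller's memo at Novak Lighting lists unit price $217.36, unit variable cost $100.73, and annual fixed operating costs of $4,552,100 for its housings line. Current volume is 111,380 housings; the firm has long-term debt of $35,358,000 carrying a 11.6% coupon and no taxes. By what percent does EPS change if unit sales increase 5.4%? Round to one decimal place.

+16.2%

Total contribution margin = 111,380 × $116.63 = $12,990,249.40.
Operating income = contribution − fixed costs = $12,990,249.40 − $4,552,100 = $8,438,149.40.
Interest = $4,101,528.00, so EBIT − I = $4,336,621.40.
Degree of combined leverage = contribution ÷ (EBIT − I) = $12,990,249.40 ÷ $4,336,621.40 = 2.9955.
%ΔEPS = DCL × %ΔSales = 2.9955 × +5.4% = +16.2%.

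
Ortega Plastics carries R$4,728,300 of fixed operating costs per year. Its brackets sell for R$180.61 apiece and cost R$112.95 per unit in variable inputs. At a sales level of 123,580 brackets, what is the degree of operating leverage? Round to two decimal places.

2.30

Total contribution margin = 123,580 × R$67.66 = R$8,361,422.80.
EBIT = R$8,361,422.80 − R$4,728,300 = R$3,633,122.80.
Degree of operating leverage = R$8,361,422.80 / R$3,633,122.80 = 2.3014.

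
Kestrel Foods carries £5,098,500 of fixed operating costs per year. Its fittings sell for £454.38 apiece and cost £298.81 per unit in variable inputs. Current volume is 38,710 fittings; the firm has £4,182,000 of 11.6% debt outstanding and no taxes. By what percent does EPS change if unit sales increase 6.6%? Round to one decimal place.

At 38,710 units, contribution = 38,710 × £155.57 = £6,022,114.70.
Subtracting fixed costs: EBIT = £6,022,114.70 − £5,098,500 = £923,614.70.
Interest = £485,112.00, so EBIT − I = £438,502.70.
DCL = total CM / (EBIT − I) = £6,022,114.70 / £438,502.70 = 13.7334.
EPS therefore changes by 13.7334 × (+6.6%) = +90.6%.

+90.6%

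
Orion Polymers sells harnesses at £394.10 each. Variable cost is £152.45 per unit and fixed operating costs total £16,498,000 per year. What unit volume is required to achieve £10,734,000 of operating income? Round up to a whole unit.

112,692 harnesses

Each unit contributes £394.10 − £152.45 = £241.65.
Required volume = (fixed costs + target profit) ÷ CM = (£16,498,000 + £10,734,000) ÷ £241.65 = 112,691.91, so 112,692 harnesses.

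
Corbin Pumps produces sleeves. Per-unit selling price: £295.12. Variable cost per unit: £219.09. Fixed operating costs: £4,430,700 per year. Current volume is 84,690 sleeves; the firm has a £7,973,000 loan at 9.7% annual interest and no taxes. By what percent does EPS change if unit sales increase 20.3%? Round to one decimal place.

+105.8%

Contribution at this volume is 84,690 × £76.03 = £6,438,980.70.
EBIT = £6,438,980.70 − £4,430,700 = £2,008,280.70.
Interest = £773,381.00, so EBIT − I = £1,234,899.70.
Degree of combined leverage = contribution ÷ (EBIT − I) = £6,438,980.70 ÷ £1,234,899.70 = 5.2142.
EPS therefore changes by 5.2142 × (+20.3%) = +105.8%.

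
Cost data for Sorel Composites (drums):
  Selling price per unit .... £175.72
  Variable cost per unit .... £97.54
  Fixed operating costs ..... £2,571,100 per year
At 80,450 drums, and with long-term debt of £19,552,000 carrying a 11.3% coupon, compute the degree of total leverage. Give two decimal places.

4.17

At 80,450 units, contribution = 80,450 × £78.18 = £6,289,581.00.
Operating income = contribution − fixed costs = £6,289,581.00 − £2,571,100 = £3,718,481.00. Interest = £2,209,376.00.
DOL = £6,289,581.00 ÷ £3,718,481.00 = 1.6914; DFL = £3,718,481.00 ÷ £1,509,105.00 = 2.4640.
DCL = DOL × DFL = 1.6914 × 2.4640 = 4.1676.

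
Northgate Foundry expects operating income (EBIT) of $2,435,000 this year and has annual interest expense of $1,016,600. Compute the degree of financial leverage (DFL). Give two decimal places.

Annual interest charges come to $1,016,600.00.
DFL = EBIT ÷ (EBIT − I) = $2,435,000 ÷ ($2,435,000 − $1,016,600.00) = $2,435,000 ÷ $1,418,400.00 = 1.7167.

1.72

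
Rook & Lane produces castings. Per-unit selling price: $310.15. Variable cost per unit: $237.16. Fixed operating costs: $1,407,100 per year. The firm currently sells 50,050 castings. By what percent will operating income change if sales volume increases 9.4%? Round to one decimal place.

+15.3%

Total contribution margin = 50,050 × $72.99 = $3,653,149.50.
Operating income = contribution − fixed costs = $3,653,149.50 − $1,407,100 = $2,246,049.50.
So DOL = total CM / EBIT = $3,653,149.50 / $2,246,049.50 = 1.6265.
%ΔEBIT = DOL × %ΔSales = 1.6265 × +9.4% = +15.3%.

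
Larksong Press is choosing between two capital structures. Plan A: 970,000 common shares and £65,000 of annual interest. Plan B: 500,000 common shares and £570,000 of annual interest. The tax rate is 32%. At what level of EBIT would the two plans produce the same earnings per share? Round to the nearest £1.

At indifference, (EBIT − 65,000)(1 − t)/970,000 = (EBIT − 570,000)(1 − t)/500,000.
The (1 − t) factor cancels: (EBIT − 65,000) × 500,000 = (EBIT − 570,000) × 970,000.
Solving, EBIT = (570,000·970,000 − 65,000·500,000) / (970,000 − 500,000) = 520,400,000,000 / 470,000 = 1,107,234.04.

£1,107,234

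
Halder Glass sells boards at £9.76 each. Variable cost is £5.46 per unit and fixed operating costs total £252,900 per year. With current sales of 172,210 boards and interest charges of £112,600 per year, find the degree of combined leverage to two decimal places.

1.97

Total contribution margin = 172,210 × £4.30 = £740,503.00.
Operating income = contribution − fixed costs = £740,503.00 − £252,900 = £487,603.00. Interest = £112,600.00, so EBIT − I = £375,003.00.
Degree of total leverage = total CM / (EBIT − interest) = £740,503.00 / £375,003.00 = 1.9747.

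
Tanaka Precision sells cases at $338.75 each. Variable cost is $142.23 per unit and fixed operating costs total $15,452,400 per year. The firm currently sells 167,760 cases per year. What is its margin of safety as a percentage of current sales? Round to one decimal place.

53.1%

Each unit contributes $338.75 − $142.23 = $196.52. Break-even units = $15,452,400 ÷ $196.52 = 78,630.16; break-even revenue = 78,630.16 × $338.75 = $26,635,968.35.
Actual sales revenue = 167,760 × $338.75 = $56,828,700.00.
Margin of safety = ($56,828,700.00 − $26,635,968.35) ÷ $56,828,700.00 = 53.1%.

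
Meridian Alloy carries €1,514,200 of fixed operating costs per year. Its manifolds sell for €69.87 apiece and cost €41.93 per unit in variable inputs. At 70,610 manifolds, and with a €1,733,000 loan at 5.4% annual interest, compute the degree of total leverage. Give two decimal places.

5.40

Total contribution margin = 70,610 × €27.94 = €1,972,843.40.
EBIT = €1,972,843.40 − €1,514,200 = €458,643.40. Interest = €93,582.00, so EBIT − I = €365,061.40.
DCL = contribution ÷ (EBIT − I) = €1,972,843.40 ÷ €365,061.40 = 5.4041.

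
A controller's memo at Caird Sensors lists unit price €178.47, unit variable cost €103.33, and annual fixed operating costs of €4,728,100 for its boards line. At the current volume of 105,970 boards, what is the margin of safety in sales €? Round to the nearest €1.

€7,682,442

Unit CM = price − variable cost = €178.47 − €103.33 = €75.14. Break-even units = €4,728,100 ÷ €75.14 = 62,923.88; break-even revenue = 62,923.88 × €178.47 = €11,230,024.05.
Current sales = 105,970 × €178.47 = €18,912,465.90.
Margin of safety = €18,912,465.90 − €11,230,024.05 = €7,682,442.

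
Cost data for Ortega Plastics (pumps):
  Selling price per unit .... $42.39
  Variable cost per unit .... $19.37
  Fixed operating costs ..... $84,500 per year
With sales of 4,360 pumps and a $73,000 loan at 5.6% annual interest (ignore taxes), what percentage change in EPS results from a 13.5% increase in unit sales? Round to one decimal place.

+115.0%

At 4,360 units, contribution = 4,360 × $23.02 = $100,367.20.
EBIT = $100,367.20 − $84,500 = $15,867.20.
Interest = $4,088.00, so EBIT − I = $11,779.20.
Degree of combined leverage = contribution ÷ (EBIT − I) = $100,367.20 ÷ $11,779.20 = 8.5207.
EPS therefore changes by 8.5207 × (+13.5%) = +115.0%.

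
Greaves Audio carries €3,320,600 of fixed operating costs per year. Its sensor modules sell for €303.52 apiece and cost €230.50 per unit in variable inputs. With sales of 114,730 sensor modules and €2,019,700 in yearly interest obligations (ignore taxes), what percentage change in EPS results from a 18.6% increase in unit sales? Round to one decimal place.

+51.3%

Contribution at this volume is 114,730 × €73.02 = €8,377,584.60.
Operating income = contribution − fixed costs = €8,377,584.60 − €3,320,600 = €5,056,984.60.
After interest of €2,019,700.00, pre-tax earnings = €3,037,284.60.
Degree of combined leverage = contribution ÷ (EBIT − I) = €8,377,584.60 ÷ €3,037,284.60 = 2.7582.
%ΔEPS = DCL × %ΔSales = 2.7582 × +18.6% = +51.3%.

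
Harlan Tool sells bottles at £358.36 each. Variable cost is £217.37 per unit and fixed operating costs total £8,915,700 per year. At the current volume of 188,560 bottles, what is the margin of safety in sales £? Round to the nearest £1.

£44,910,965

Contribution margin per unit = £358.36 − £217.37 = £140.99. Break-even units = £8,915,700 ÷ £140.99 = 63,236.40; break-even revenue = 63,236.40 × £358.36 = £22,661,396.21.
Actual sales revenue = 188,560 × £358.36 = £67,572,361.60.
Margin of safety = £67,572,361.60 − £22,661,396.21 = £44,910,965.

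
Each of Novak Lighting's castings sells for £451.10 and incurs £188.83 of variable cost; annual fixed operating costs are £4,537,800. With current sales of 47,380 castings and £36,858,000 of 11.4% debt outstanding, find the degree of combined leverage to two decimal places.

Contribution at this volume is 47,380 × £262.27 = £12,426,352.60.
Subtracting fixed costs: EBIT = £12,426,352.60 − £4,537,800 = £7,888,552.60. Interest = £4,201,812.00, so EBIT − I = £3,686,740.60.
Degree of total leverage = total CM / (EBIT − interest) = £12,426,352.60 / £3,686,740.60 = 3.3706.

3.37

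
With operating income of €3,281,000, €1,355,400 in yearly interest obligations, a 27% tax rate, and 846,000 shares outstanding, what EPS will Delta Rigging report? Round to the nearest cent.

Interest = €1,355,400.00, so EBT = €3,281,000 − €1,355,400.00 = €1,925,600.00.
Net income = €1,925,600.00 × (1 − 0.27) = €1,405,688.00.
EPS = €1,405,688.00 ÷ 846,000 = €1.66.

€1.66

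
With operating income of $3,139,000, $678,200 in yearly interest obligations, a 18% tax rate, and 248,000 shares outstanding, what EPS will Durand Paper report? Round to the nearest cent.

Pre-tax income = $3,139,000 − $678,200.00 = $2,460,800.00.
After tax at 18%: net income = $2,460,800.00 × 0.82 = $2,017,856.00.
EPS = $2,017,856.00 ÷ 248,000 = $8.14.

$8.14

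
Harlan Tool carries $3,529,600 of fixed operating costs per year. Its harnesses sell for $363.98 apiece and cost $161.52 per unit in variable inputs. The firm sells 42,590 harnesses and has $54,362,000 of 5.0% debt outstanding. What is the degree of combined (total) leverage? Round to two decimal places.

Contribution at this volume is 42,590 × $202.46 = $8,622,771.40.
Subtracting fixed costs: EBIT = $8,622,771.40 − $3,529,600 = $5,093,171.40. Interest = $2,718,100.00.
DOL = $8,622,771.40 ÷ $5,093,171.40 = 1.6930; DFL = $5,093,171.40 ÷ $2,375,071.40 = 2.1444.
DCL = DOL × DFL = 1.6930 × 2.1444 = 3.6305.

3.63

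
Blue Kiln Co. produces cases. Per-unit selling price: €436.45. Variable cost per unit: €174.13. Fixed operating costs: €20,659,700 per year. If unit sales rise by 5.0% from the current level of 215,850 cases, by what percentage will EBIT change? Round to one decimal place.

+7.9%

Contribution at this volume is 215,850 × €262.32 = €56,621,772.00.
Operating income = contribution − fixed costs = €56,621,772.00 − €20,659,700 = €35,962,072.00.
Degree of operating leverage = €56,621,772.00 / €35,962,072.00 = 1.5745.
%ΔEBIT = DOL × %ΔSales = 1.5745 × +5.0% = +7.9%.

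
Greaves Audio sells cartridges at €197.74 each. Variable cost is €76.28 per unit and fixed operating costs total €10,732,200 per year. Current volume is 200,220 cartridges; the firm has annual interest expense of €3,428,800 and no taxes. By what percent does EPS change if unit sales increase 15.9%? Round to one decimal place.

Contribution at this volume is 200,220 × €121.46 = €24,318,721.20.
Subtracting fixed costs: EBIT = €24,318,721.20 − €10,732,200 = €13,586,521.20.
Interest = €3,428,800.00, so EBIT − I = €10,157,721.20.
Degree of combined leverage = contribution ÷ (EBIT − I) = €24,318,721.20 ÷ €10,157,721.20 = 2.3941.
%ΔEPS = DCL × %ΔSales = 2.3941 × +15.9% = +38.1%.

+38.1%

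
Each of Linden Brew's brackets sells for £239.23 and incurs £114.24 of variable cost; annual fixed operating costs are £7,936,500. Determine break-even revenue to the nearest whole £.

CM per unit = £239.23 − £114.24 = £124.99; CM ratio = £124.99 / £239.23 = 0.5225.
Break-even sales = FC ÷ CM ratio = £7,936,500 × £239.23 / £124.99 = £15,190,406.

£15,190,406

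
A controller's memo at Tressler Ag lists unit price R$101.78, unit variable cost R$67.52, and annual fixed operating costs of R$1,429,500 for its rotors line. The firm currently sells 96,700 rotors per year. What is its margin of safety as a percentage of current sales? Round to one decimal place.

56.9%

Each unit contributes R$101.78 − R$67.52 = R$34.26. Break-even units = R$1,429,500 ÷ R$34.26 = 41,725.04; break-even revenue = 41,725.04 × R$101.78 = R$4,246,774.96.
Current sales = 96,700 × R$101.78 = R$9,842,126.00.
Margin of safety = (R$9,842,126.00 − R$4,246,774.96) ÷ R$9,842,126.00 = 56.9%.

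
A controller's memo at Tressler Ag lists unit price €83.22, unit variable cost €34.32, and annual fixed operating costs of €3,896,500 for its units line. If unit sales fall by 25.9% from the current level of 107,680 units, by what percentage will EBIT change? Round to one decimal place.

At 107,680 units, contribution = 107,680 × €48.90 = €5,265,552.00.
Operating income = contribution − fixed costs = €5,265,552.00 − €3,896,500 = €1,369,052.00.
DOL = contribution ÷ EBIT = €5,265,552.00 ÷ €1,369,052.00 = 3.8461.
%ΔEBIT = DOL × %ΔSales = 3.8461 × -25.9% = -99.6%.

-99.6%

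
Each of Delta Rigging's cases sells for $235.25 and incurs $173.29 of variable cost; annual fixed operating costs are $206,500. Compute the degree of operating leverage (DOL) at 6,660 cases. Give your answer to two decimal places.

2.00

At 6,660 units, contribution = 6,660 × $61.96 = $412,653.60.
Operating income = contribution − fixed costs = $412,653.60 − $206,500 = $206,153.60.
Degree of operating leverage = $412,653.60 / $206,153.60 = 2.0017.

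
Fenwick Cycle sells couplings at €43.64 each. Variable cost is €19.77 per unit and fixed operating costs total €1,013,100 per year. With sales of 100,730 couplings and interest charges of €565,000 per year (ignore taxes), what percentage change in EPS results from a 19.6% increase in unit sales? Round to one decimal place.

At 100,730 units, contribution = 100,730 × €23.87 = €2,404,425.10.
Subtracting fixed costs: EBIT = €2,404,425.10 − €1,013,100 = €1,391,325.10.
After interest of €565,000.00, pre-tax earnings = €826,325.10.
Degree of combined leverage = contribution ÷ (EBIT − I) = €2,404,425.10 ÷ €826,325.10 = 2.9098.
%ΔEPS = DCL × %ΔSales = 2.9098 × +19.6% = +57.0%.

+57.0%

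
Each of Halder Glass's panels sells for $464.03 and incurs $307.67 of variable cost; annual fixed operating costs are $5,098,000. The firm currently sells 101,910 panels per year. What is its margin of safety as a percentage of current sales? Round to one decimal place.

68.0%

Unit CM = price − variable cost = $464.03 − $307.67 = $156.36. Break-even units = $5,098,000 ÷ $156.36 = 32,604.25; break-even revenue = 32,604.25 × $464.03 = $15,129,348.55.
Current sales = 101,910 × $464.03 = $47,289,297.30.
Margin of safety = ($47,289,297.30 − $15,129,348.55) ÷ $47,289,297.30 = 68.0%.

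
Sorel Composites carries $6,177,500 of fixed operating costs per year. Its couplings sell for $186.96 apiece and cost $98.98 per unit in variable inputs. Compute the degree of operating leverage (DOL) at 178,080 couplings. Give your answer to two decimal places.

At 178,080 units, contribution = 178,080 × $87.98 = $15,667,478.40.
Subtracting fixed costs: EBIT = $15,667,478.40 − $6,177,500 = $9,489,978.40.
DOL = contribution ÷ EBIT = $15,667,478.40 ÷ $9,489,978.40 = 1.6509.

1.65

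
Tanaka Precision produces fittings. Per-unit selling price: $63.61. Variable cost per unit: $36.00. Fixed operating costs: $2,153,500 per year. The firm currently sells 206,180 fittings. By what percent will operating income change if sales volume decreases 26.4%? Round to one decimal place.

-42.5%

At 206,180 units, contribution = 206,180 × $27.61 = $5,692,629.80.
EBIT = $5,692,629.80 − $2,153,500 = $3,539,129.80.
So DOL = total CM / EBIT = $5,692,629.80 / $3,539,129.80 = 1.6085.
Operating income changes by 1.6085 × -26.4% = -42.5%.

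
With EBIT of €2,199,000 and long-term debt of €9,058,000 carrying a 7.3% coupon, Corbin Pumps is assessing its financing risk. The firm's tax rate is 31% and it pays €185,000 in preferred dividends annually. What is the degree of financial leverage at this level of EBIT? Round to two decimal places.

Interest = €661,234.00.
Preferred dividends grossed up pre-tax: €185,000 / (1 − 0.31) = €268,115.94.
DFL = EBIT ÷ [EBIT − I − D_p/(1−t)] = €2,199,000 ÷ [€2,199,000 − €661,234.00 − €268,115.94] = €2,199,000 ÷ €1,269,650.06 = 1.7320.

1.73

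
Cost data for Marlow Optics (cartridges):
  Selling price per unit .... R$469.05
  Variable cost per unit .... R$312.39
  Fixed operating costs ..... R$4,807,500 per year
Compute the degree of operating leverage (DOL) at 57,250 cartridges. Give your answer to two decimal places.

2.16

Total contribution margin = 57,250 × R$156.66 = R$8,968,785.00.
Subtracting fixed costs: EBIT = R$8,968,785.00 − R$4,807,500 = R$4,161,285.00.
DOL = contribution ÷ EBIT = R$8,968,785.00 ÷ R$4,161,285.00 = 2.1553.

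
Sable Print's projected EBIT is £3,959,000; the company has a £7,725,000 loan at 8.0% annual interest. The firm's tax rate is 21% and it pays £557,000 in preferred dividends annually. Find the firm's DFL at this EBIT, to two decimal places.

1.50

Interest = £618,000.00.
Preferred dividends grossed up pre-tax: £557,000 / (1 − 0.21) = £705,063.29.
DFL = EBIT ÷ [EBIT − I − D_p/(1−t)] = £3,959,000 ÷ [£3,959,000 − £618,000.00 − £705,063.29] = £3,959,000 ÷ £2,635,936.71 = 1.5019.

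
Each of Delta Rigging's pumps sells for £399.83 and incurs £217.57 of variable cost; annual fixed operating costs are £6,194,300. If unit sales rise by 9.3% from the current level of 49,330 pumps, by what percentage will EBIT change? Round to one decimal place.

At 49,330 units, contribution = 49,330 × £182.26 = £8,990,885.80.
Subtracting fixed costs: EBIT = £8,990,885.80 − £6,194,300 = £2,796,585.80.
So DOL = total CM / EBIT = £8,990,885.80 / £2,796,585.80 = 3.2150.
So EBIT moves 3.2150 × (+9.3%) = +29.9%.

+29.9%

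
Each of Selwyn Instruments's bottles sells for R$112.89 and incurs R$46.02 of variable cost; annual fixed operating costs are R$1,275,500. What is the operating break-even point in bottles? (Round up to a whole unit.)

19,075 bottles

Unit CM = price − variable cost = R$112.89 − R$46.02 = R$66.87.
Units to break even: R$1,275,500 ÷ R$66.87 = 19,074.32, rounded up to 19,075.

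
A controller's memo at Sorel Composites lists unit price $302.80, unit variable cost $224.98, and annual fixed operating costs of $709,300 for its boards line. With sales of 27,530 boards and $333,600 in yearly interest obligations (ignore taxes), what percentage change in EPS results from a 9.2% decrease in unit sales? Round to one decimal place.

-17.9%

Contribution at this volume is 27,530 × $77.82 = $2,142,384.60.
Operating income = contribution − fixed costs = $2,142,384.60 − $709,300 = $1,433,084.60.
Interest = $333,600.00, so EBIT − I = $1,099,484.60.
DCL = total CM / (EBIT − I) = $2,142,384.60 / $1,099,484.60 = 1.9485.
EPS therefore changes by 1.9485 × (-9.2%) = -17.9%.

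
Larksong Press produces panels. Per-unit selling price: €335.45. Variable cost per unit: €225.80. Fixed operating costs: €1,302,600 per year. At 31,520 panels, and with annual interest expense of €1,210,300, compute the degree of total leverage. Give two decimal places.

At 31,520 units, contribution = 31,520 × €109.65 = €3,456,168.00.
Operating income = contribution − fixed costs = €3,456,168.00 − €1,302,600 = €2,153,568.00. Interest = €1,210,300.00.
DOL = €3,456,168.00 ÷ €2,153,568.00 = 1.6049; DFL = €2,153,568.00 ÷ €943,268.00 = 2.2831.
Combined leverage = 1.6049 × 2.2831 = 3.6641.

3.66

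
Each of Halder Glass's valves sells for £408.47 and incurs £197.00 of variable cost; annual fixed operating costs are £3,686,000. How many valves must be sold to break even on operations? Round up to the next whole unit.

17,431 valves

Each unit contributes £408.47 − £197.00 = £211.47.
Units to break even: £3,686,000 ÷ £211.47 = 17,430.37, rounded up to 17,431.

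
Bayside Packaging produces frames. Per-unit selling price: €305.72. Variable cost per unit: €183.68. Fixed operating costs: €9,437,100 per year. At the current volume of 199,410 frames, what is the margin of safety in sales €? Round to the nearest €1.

Unit CM = price − variable cost = €305.72 − €183.68 = €122.04. Break-even units = €9,437,100 ÷ €122.04 = 77,327.93; break-even revenue = 77,327.93 × €305.72 = €23,640,693.31.
Current sales = 199,410 × €305.72 = €60,963,625.20.
Margin of safety = €60,963,625.20 − €23,640,693.31 = €37,322,932.

€37,322,932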